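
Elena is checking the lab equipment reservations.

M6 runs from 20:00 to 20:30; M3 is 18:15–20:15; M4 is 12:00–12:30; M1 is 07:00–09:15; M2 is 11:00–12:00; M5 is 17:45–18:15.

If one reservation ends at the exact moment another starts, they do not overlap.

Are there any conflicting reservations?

Sorted by start: M1, M2, M4, M5, M3, M6.
M2 starts after M1 ends, so M1 has no further overlaps.
M4 starts exactly when M2 ends (back-to-back, no overlap), so M2 has no further overlaps.
M5 starts after M4 ends, so M4 has no further overlaps.
M3 starts exactly when M5 ends (back-to-back, no overlap), so M5 has no further overlaps.
M6 starts before M3 ends → M3 and M6 overlap.
That's a conflict, so the schedule is not conflict-free.

Yes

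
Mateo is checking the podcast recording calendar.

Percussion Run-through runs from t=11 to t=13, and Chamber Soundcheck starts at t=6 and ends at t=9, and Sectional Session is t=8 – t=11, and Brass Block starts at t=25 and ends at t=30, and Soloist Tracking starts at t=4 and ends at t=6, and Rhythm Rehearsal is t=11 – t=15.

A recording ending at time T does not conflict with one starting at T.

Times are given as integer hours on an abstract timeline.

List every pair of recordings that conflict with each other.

Chamber Soundcheck & Sectional Session, Percussion Run-through & Rhythm Rehearsal

Check each pair: they overlap iff neither finishes before the other starts.
Sorted by start: Soloist Tracking, Chamber Soundcheck, Sectional Session, Percussion Run-through, Rhythm Rehearsal, Brass Block.
Chamber Soundcheck starts exactly when Soloist Tracking ends (back-to-back, no overlap); Soloist Tracking is clear from here.
Sectional Session starts before Chamber Soundcheck ends → Chamber Soundcheck and Sectional Session overlap.
Percussion Run-through starts after Chamber Soundcheck ends; Chamber Soundcheck is clear from here.
Percussion Run-through starts exactly when Sectional Session ends (back-to-back, no overlap); Sectional Session is clear from here.
Rhythm Rehearsal starts before Percussion Run-through ends → Percussion Run-through and Rhythm Rehearsal overlap.
Brass Block starts after Percussion Run-through ends.
Brass Block starts after Rhythm Rehearsal ends.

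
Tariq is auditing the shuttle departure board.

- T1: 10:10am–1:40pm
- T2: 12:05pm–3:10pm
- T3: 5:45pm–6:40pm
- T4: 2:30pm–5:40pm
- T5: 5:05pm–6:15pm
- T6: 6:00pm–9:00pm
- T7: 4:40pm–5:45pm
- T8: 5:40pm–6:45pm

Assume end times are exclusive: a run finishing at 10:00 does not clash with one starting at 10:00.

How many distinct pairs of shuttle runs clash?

12

Check each pair: they overlap iff neither finishes before the other starts.
Sorted by start: T1, T2, T4, T7, T5, T8, T3, T6.
T2 starts before T1 ends → T1 and T2 overlap.
T4 starts after T1 ends, so T1 has no further overlaps.
T4 starts before T2 ends → T2 and T4 overlap.
T7 starts after T2 ends, so T2 has no further overlaps.
T7 starts before T4 ends → T4 and T7 overlap.
T5 starts before T4 ends → T4 and T5 overlap.
T8 starts exactly when T4 ends (back-to-back, no overlap), so T4 has no further overlaps.
T5 starts before T7 ends → T7 and T5 overlap.
T8 starts before T7 ends → T7 and T8 overlap.
T3 starts exactly when T7 ends (back-to-back, no overlap), so T7 has no further overlaps.
T8 starts before T5 ends → T5 and T8 overlap.
T3 starts before T5 ends → T5 and T3 overlap.
T6 starts before T5 ends → T5 and T6 overlap.
T3 starts before T8 ends → T8 and T3 overlap.
T6 starts before T8 ends → T8 and T6 overlap.
T6 starts before T3 ends → T3 and T6 overlap.
Overlapping pairs: T1 & T2, T2 & T4, T3 & T5, T3 & T6, T3 & T8, T4 & T5, T4 & T7, T5 & T6, T5 & T7, T5 & T8, T6 & T8, T7 & T8 — 12 in total.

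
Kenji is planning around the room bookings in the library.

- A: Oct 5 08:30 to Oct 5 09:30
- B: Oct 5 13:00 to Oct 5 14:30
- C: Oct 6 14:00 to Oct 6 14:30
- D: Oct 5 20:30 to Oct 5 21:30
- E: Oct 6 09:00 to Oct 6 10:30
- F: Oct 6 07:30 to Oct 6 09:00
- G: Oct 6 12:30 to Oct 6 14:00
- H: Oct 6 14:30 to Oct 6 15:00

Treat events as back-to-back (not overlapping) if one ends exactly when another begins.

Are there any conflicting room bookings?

No

Two intervals overlap when each starts before the other ends.
Sorted by start: A, B, D, F, E, G, C, H.
B starts after A ends, so A has no further overlaps.
D starts after B ends, so B has no further overlaps.
F starts after D ends, so D has no further overlaps.
E starts exactly when F ends (back-to-back, no overlap), so F has no further overlaps.
G starts after E ends, so E has no further overlaps.
C starts exactly when G ends (back-to-back, no overlap), so G has no further overlaps.
H starts exactly when C ends (back-to-back, no overlap).
Every pair is clear; the schedule has no overlaps.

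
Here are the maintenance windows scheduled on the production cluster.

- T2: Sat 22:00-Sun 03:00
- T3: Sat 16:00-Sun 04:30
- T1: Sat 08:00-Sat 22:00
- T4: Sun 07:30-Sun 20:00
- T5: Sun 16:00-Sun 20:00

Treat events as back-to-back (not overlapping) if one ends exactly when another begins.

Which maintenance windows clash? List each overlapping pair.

Sorted by start: T1, T3, T2, T4, T5.
T3 starts before T1 ends → T1 and T3 overlap.
T2 starts exactly when T1 ends (back-to-back, no overlap), so nothing later overlaps T1 either.
T2 starts before T3 ends → T3 and T2 overlap.
T4 starts after T3 ends, so nothing later overlaps T3 either.
T4 starts after T2 ends, so nothing later overlaps T2 either.
T5 starts before T4 ends → T4 and T5 overlap.

T1 & T3, T2 & T3, T4 & T5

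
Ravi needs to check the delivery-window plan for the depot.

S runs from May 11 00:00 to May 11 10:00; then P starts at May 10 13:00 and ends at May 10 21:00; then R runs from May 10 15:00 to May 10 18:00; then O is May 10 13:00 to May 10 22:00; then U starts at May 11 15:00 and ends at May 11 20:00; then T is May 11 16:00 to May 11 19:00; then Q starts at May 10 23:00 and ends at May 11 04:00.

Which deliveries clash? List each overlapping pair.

O & P, O & R, P & R, Q & S, T & U

Sorted by start: O, P, R, Q, S, U, T.
P starts before O ends → O and P overlap.
R starts before O ends → O and R overlap.
Q starts after O ends, so nothing later overlaps O either.
R starts before P ends → P and R overlap.
Q starts after P ends, so nothing later overlaps P either.
Q starts after R ends, so nothing later overlaps R either.
S starts before Q ends → Q and S overlap.
U starts after Q ends, so nothing later overlaps Q either.
U starts after S ends, so nothing later overlaps S either.
T starts before U ends → U and T overlap.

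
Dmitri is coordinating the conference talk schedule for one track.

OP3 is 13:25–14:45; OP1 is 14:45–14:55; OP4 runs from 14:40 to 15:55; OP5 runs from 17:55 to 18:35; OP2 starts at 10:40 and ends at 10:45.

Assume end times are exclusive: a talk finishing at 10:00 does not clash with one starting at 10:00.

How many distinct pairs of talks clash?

2

Two intervals overlap when each starts before the other ends.
Sorted by start: OP2, OP3, OP4, OP1, OP5.
OP3 starts after OP2 ends — done with OP2.
OP4 starts before OP3 ends → OP3 and OP4 overlap.
OP1 starts exactly when OP3 ends (back-to-back, no overlap) — done with OP3.
OP1 starts before OP4 ends → OP4 and OP1 overlap.
OP5 starts after OP4 ends.
OP5 starts after OP1 ends.
Overlapping pairs: OP1 & OP4, OP3 & OP4 — 2 in total.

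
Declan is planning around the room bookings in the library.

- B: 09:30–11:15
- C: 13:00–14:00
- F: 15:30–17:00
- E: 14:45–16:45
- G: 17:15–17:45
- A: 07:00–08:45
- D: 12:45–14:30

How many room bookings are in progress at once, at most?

2

Sort all start/end points and keep a running count:
07:00 start A → 1
08:45 end A → 0
09:30 start B → 1
11:15 end B → 0
12:45 start D → 1
13:00 start C → 2
14:00 end C → 1
14:30 end D → 0
14:45 start E → 1
15:30 start F → 2
16:45 end E → 1
17:00 end F → 0
17:15 start G → 1
17:45 end G → 0
Peak is 2, at 13:00 (C, D).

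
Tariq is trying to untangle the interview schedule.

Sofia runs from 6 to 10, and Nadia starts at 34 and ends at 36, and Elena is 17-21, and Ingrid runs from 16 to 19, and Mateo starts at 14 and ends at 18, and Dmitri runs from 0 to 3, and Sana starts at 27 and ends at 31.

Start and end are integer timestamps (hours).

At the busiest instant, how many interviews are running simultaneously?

3

Sort all start/end points and keep a running count:
0 start Dmitri → 1
3 end Dmitri → 0
6 start Sofia → 1
10 end Sofia → 0
14 start Mateo → 1
16 start Ingrid → 2
17 start Elena → 3
18 end Mateo → 2
19 end Ingrid → 1
21 end Elena → 0
27 start Sana → 1
31 end Sana → 0
34 start Nadia → 1
36 end Nadia → 0
Peak is 3, at 17 (Elena, Ingrid, Mateo).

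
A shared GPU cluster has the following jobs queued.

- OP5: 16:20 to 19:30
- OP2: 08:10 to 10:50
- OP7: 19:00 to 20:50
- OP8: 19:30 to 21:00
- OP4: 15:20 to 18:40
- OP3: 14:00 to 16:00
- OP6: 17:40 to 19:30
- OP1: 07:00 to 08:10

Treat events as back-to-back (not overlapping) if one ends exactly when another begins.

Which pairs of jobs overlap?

Sorted by start: OP1, OP2, OP3, OP4, OP5, OP6, OP7, OP8.
OP2 starts exactly when OP1 ends (back-to-back, no overlap) — done with OP1.
OP3 starts after OP2 ends — done with OP2.
OP4 starts before OP3 ends → OP3 and OP4 overlap.
OP5 starts after OP3 ends — done with OP3.
OP5 starts before OP4 ends → OP4 and OP5 overlap.
OP6 starts before OP4 ends → OP4 and OP6 overlap.
OP7 starts after OP4 ends — done with OP4.
OP6 starts before OP5 ends → OP5 and OP6 overlap.
OP7 starts before OP5 ends → OP5 and OP7 overlap.
OP8 starts exactly when OP5 ends (back-to-back, no overlap).
OP7 starts before OP6 ends → OP6 and OP7 overlap.
OP8 starts exactly when OP6 ends (back-to-back, no overlap).
OP8 starts before OP7 ends → OP7 and OP8 overlap.

OP3 & OP4, OP4 & OP5, OP4 & OP6, OP5 & OP6, OP5 & OP7, OP6 & OP7, OP7 & OP8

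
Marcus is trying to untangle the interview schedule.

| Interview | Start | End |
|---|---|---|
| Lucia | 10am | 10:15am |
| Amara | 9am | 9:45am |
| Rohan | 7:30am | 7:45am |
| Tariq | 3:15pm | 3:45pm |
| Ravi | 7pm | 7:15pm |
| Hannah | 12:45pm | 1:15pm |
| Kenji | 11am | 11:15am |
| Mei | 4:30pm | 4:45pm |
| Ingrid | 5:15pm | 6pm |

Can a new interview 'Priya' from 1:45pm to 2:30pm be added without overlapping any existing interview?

Yes — the slot is free

Rohan: ends 7:45am at or before Priya starts 1:45pm → clear.
Amara: ends 9:45am at or before Priya starts 1:45pm → clear.
Lucia: ends 10:15am at or before Priya starts 1:45pm → clear.
Kenji: ends 11:15am at or before Priya starts 1:45pm → clear.
Hannah: ends 1:15pm at or before Priya starts 1:45pm → clear.
Tariq: starts 3:15pm at or after Priya ends 2:30pm → clear.
Mei: starts 4:30pm at or after Priya ends 2:30pm → clear.
Ingrid: starts 5:15pm at or after Priya ends 2:30pm → clear.
Ravi: starts 7pm at or after Priya ends 2:30pm → clear.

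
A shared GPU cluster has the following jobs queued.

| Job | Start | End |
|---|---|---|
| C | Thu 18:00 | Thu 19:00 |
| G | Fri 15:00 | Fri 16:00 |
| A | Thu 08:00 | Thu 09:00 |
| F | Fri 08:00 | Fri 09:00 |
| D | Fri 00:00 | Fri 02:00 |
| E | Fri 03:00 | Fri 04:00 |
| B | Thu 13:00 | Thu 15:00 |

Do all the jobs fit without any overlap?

Yes

Sorted by start: A, B, C, D, E, F, G.
B starts after A ends; A is clear from here.
C starts after B ends; B is clear from here.
D starts after C ends; C is clear from here.
E starts after D ends; D is clear from here.
F starts after E ends; E is clear from here.
G starts after F ends.
Every pair is clear; the schedule has no overlaps.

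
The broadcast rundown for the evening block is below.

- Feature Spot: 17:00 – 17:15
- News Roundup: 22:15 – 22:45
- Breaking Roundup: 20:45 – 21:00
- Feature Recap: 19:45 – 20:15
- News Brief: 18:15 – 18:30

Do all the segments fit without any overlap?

Check each pair: they overlap iff neither finishes before the other starts.
Sorted by start: Feature Spot, News Brief, Feature Recap, Breaking Roundup, News Roundup.
News Brief starts after Feature Spot ends, so Feature Spot has no further overlaps.
Feature Recap starts after News Brief ends, so News Brief has no further overlaps.
Breaking Roundup starts after Feature Recap ends, so Feature Recap has no further overlaps.
News Roundup starts after Breaking Roundup ends.
Every pair is clear; the schedule has no overlaps.

Yes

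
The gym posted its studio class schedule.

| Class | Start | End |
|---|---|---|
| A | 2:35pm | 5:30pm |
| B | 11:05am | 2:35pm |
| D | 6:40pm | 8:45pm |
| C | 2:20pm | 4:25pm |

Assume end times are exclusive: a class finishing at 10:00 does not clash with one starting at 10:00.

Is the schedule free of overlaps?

No

Sorted by start: B, C, A, D.
C starts before B ends → B and C overlap.
That's a conflict, so the schedule is not conflict-free.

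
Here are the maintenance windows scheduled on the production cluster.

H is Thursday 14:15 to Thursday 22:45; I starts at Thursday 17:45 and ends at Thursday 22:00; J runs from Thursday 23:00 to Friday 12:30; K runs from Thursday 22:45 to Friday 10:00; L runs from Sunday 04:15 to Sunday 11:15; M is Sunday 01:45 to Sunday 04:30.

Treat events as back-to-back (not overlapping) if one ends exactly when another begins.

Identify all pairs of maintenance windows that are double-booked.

Sorted by start: H, I, K, J, M, L.
I starts before H ends → H and I overlap.
K starts exactly when H ends (back-to-back, no overlap); H is clear from here.
K starts after I ends; I is clear from here.
J starts before K ends → K and J overlap.
M starts after K ends; K is clear from here.
M starts after J ends; J is clear from here.
L starts before M ends → M and L overlap.

H & I, J & K, L & M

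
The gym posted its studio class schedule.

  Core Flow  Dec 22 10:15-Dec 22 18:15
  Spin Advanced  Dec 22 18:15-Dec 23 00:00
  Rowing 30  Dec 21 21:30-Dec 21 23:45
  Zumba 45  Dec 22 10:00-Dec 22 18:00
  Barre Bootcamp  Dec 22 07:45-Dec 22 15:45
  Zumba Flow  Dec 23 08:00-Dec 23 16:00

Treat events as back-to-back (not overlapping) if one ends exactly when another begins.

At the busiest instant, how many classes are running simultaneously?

3

Sort all start/end points and keep a running count:
Dec 21 21:30 start Rowing 30 → 1
Dec 21 23:45 end Rowing 30 → 0
Dec 22 07:45 start Barre Bootcamp → 1
Dec 22 10:00 start Zumba 45 → 2
Dec 22 10:15 start Core Flow → 3
Dec 22 15:45 end Barre Bootcamp → 2
Dec 22 18:00 end Zumba 45 → 1
Dec 22 18:15 end Core Flow → 0
Dec 22 18:15 start Spin Advanced → 1
Dec 23 00:00 end Spin Advanced → 0
Dec 23 08:00 start Zumba Flow → 1
Dec 23 16:00 end Zumba Flow → 0
Peak is 3, at Dec 22 10:15 (Barre Bootcamp, Core Flow, Zumba 45).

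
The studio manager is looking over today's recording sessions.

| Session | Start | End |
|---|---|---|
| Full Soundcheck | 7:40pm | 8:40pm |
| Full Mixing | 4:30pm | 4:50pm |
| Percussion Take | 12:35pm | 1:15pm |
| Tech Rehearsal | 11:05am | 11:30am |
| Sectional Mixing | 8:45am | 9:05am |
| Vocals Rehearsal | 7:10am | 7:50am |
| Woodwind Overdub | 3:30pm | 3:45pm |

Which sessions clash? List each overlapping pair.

Check each pair: they overlap iff neither finishes before the other starts.
Sorted by start: Vocals Rehearsal, Sectional Mixing, Tech Rehearsal, Percussion Take, Woodwind Overdub, Full Mixing, Full Soundcheck.
Sectional Mixing starts after Vocals Rehearsal ends, so Vocals Rehearsal has no further overlaps.
Tech Rehearsal starts after Sectional Mixing ends, so Sectional Mixing has no further overlaps.
Percussion Take starts after Tech Rehearsal ends, so Tech Rehearsal has no further overlaps.
Woodwind Overdub starts after Percussion Take ends, so Percussion Take has no further overlaps.
Full Mixing starts after Woodwind Overdub ends, so Woodwind Overdub has no further overlaps.
Full Soundcheck starts after Full Mixing ends.

no conflicts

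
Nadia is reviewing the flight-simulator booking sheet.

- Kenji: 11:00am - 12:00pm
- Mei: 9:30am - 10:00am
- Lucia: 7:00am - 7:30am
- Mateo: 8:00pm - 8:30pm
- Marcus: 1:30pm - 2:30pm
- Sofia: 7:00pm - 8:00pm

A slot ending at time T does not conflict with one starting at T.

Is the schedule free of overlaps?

Yes

Two intervals overlap when each starts before the other ends.
Sorted by start: Lucia, Mei, Kenji, Marcus, Sofia, Mateo.
Mei starts after Lucia ends, so Lucia has no further overlaps.
Kenji starts after Mei ends, so Mei has no further overlaps.
Marcus starts after Kenji ends, so Kenji has no further overlaps.
Sofia starts after Marcus ends, so Marcus has no further overlaps.
Mateo starts exactly when Sofia ends (back-to-back, no overlap).
Every pair is clear; the schedule has no overlaps.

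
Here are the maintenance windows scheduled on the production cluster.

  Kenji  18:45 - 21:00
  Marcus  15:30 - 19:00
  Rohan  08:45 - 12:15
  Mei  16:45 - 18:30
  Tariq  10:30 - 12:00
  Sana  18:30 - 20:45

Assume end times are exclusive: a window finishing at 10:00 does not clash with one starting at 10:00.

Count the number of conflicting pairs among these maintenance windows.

Two intervals overlap when each starts before the other ends.
Sorted by start: Rohan, Tariq, Marcus, Mei, Sana, Kenji.
Tariq starts before Rohan ends → Rohan and Tariq overlap.
Marcus starts after Rohan ends; Rohan is clear from here.
Marcus starts after Tariq ends; Tariq is clear from here.
Mei starts before Marcus ends → Marcus and Mei overlap.
Sana starts before Marcus ends → Marcus and Sana overlap.
Kenji starts before Marcus ends → Marcus and Kenji overlap.
Sana starts exactly when Mei ends (back-to-back, no overlap); Mei is clear from here.
Kenji starts before Sana ends → Sana and Kenji overlap.
Overlapping pairs: Kenji & Marcus, Kenji & Sana, Marcus & Mei, Marcus & Sana, Rohan & Tariq — 5 in total.

5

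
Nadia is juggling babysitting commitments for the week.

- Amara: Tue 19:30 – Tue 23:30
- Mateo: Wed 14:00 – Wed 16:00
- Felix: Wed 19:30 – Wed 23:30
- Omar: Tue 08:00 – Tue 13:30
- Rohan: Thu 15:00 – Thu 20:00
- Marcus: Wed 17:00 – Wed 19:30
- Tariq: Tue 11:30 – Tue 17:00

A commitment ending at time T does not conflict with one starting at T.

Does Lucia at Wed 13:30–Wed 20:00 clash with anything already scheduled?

Omar: ends Tue 13:30 at or before Lucia starts Wed 13:30 → clear.
Tariq: ends Tue 17:00 at or before Lucia starts Wed 13:30 → clear.
Amara: ends Tue 23:30 at or before Lucia starts Wed 13:30 → clear.
Mateo: starts Wed 14:00 before Lucia ends Wed 20:00, and ends Wed 16:00 after Lucia starts Wed 13:30 → overlap.
Marcus: starts Wed 17:00 before Lucia ends Wed 20:00, and ends Wed 19:30 after Lucia starts Wed 13:30 → overlap.
Felix: starts Wed 19:30 before Lucia ends Wed 20:00, and ends Wed 23:30 after Lucia starts Wed 13:30 → overlap.
Rohan: starts Thu 15:00 at or after Lucia ends Wed 20:00 → clear.
Lucia overlaps Mateo, Marcus, Felix.

Yes — it overlaps Felix, Marcus, Mateo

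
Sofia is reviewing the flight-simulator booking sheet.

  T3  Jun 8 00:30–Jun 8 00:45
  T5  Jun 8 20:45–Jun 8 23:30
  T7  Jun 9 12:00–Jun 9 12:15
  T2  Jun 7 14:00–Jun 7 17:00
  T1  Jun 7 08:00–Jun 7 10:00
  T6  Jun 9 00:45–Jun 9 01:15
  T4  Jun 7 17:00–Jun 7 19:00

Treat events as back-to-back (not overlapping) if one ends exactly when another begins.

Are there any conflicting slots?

No

Sorted by start: T1, T2, T4, T3, T5, T6, T7.
T2 starts after T1 ends; T1 is clear from here.
T4 starts exactly when T2 ends (back-to-back, no overlap); T2 is clear from here.
T3 starts after T4 ends; T4 is clear from here.
T5 starts after T3 ends; T3 is clear from here.
T6 starts after T5 ends; T5 is clear from here.
T7 starts after T6 ends.
Every pair is clear; the schedule has no overlaps.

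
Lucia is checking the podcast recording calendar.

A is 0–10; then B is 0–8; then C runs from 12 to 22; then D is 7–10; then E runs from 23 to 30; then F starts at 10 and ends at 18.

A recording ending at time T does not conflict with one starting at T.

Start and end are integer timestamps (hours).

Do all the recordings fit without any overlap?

Check each pair: they overlap iff neither finishes before the other starts.
Sorted by start: A, B, D, F, C, E.
B starts before A ends → A and B overlap.
That's a conflict, so the schedule is not conflict-free.

No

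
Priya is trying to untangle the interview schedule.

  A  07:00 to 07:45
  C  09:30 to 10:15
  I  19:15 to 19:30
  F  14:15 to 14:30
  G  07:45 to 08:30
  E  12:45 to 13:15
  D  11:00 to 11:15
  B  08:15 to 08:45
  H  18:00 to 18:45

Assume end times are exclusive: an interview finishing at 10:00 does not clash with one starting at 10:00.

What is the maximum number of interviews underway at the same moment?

Sweep the timeline, counting +1 at each start and −1 at each end (ends before starts at a tie):
07:00 start A → 1
07:45 end A → 0
07:45 start G → 1
08:15 start B → 2
08:30 end G → 1
08:45 end B → 0
09:30 start C → 1
10:15 end C → 0
11:00 start D → 1
11:15 end D → 0
12:45 start E → 1
13:15 end E → 0
14:15 start F → 1
14:30 end F → 0
18:00 start H → 1
18:45 end H → 0
19:15 start I → 1
19:30 end I → 0
Peak is 2, at 08:15 (B, G).

2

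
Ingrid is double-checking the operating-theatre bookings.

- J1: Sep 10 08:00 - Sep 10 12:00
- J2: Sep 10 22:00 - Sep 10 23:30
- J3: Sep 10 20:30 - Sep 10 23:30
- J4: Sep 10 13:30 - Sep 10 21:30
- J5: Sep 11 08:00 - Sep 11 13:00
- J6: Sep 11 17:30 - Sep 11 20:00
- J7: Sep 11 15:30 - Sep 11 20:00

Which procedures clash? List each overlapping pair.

J2 & J3, J3 & J4, J6 & J7

Sorted by start: J1, J4, J3, J2, J5, J7, J6.
J4 starts after J1 ends; J1 is clear from here.
J3 starts before J4 ends → J4 and J3 overlap.
J2 starts after J4 ends; J4 is clear from here.
J2 starts before J3 ends → J3 and J2 overlap.
J5 starts after J3 ends; J3 is clear from here.
J5 starts after J2 ends; J2 is clear from here.
J7 starts after J5 ends; J5 is clear from here.
J6 starts before J7 ends → J7 and J6 overlap.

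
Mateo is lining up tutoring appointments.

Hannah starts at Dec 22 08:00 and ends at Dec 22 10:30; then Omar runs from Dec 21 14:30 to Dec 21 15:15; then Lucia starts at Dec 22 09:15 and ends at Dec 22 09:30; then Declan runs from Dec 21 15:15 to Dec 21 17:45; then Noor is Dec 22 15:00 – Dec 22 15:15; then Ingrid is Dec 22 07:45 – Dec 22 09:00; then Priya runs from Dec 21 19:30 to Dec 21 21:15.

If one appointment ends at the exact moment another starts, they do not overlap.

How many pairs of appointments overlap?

Sorted by start: Omar, Declan, Priya, Ingrid, Hannah, Lucia, Noor.
Declan starts exactly when Omar ends (back-to-back, no overlap), so nothing later overlaps Omar either.
Priya starts after Declan ends, so nothing later overlaps Declan either.
Ingrid starts after Priya ends, so nothing later overlaps Priya either.
Hannah starts before Ingrid ends → Ingrid and Hannah overlap.
Lucia starts after Ingrid ends, so nothing later overlaps Ingrid either.
Lucia starts before Hannah ends → Hannah and Lucia overlap.
Noor starts after Hannah ends.
Noor starts after Lucia ends.
Overlapping pairs: Hannah & Ingrid, Hannah & Lucia — 2 in total.

2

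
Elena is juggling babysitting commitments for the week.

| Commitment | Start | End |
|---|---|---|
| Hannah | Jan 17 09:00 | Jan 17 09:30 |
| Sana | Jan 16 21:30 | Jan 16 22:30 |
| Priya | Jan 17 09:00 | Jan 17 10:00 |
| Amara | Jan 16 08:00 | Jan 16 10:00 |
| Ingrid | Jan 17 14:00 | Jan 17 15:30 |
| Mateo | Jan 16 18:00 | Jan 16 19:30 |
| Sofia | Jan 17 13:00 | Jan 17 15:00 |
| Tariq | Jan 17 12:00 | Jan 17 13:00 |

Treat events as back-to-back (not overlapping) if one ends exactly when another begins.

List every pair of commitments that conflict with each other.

Hannah & Priya, Ingrid & Sofia

Sorted by start: Amara, Mateo, Sana, Priya, Hannah, Tariq, Sofia, Ingrid.
Mateo starts after Amara ends, so nothing later overlaps Amara either.
Sana starts after Mateo ends, so nothing later overlaps Mateo either.
Priya starts after Sana ends, so nothing later overlaps Sana either.
Hannah starts before Priya ends → Priya and Hannah overlap.
Tariq starts after Priya ends, so nothing later overlaps Priya either.
Tariq starts after Hannah ends, so nothing later overlaps Hannah either.
Sofia starts exactly when Tariq ends (back-to-back, no overlap), so nothing later overlaps Tariq either.
Ingrid starts before Sofia ends → Sofia and Ingrid overlap.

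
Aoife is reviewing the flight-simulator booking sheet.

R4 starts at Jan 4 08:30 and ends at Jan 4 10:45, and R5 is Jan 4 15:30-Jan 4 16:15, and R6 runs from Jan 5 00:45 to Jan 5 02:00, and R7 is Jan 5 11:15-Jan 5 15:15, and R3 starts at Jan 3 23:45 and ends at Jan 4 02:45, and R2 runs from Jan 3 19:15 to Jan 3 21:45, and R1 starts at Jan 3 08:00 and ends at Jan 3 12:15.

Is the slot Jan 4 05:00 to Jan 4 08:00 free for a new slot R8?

Yes — the slot is free

R1: ends Jan 3 12:15 at or before R8 starts Jan 4 05:00 → clear.
R2: ends Jan 3 21:45 at or before R8 starts Jan 4 05:00 → clear.
R3: ends Jan 4 02:45 at or before R8 starts Jan 4 05:00 → clear.
R4: starts Jan 4 08:30 at or after R8 ends Jan 4 08:00 → clear.
R5: starts Jan 4 15:30 at or after R8 ends Jan 4 08:00 → clear.
R6: starts Jan 5 00:45 at or after R8 ends Jan 4 08:00 → clear.
R7: starts Jan 5 11:15 at or after R8 ends Jan 4 08:00 → clear.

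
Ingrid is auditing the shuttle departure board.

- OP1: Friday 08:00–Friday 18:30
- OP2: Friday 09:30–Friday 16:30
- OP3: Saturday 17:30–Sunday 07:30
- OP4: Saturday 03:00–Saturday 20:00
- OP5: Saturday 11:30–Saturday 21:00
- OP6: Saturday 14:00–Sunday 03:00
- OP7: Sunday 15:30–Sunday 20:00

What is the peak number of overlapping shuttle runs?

4

Sweep the timeline, counting +1 at each start and −1 at each end (ends before starts at a tie):
Friday 08:00 start OP1 → 1
Friday 09:30 start OP2 → 2
Friday 16:30 end OP2 → 1
Friday 18:30 end OP1 → 0
Saturday 03:00 start OP4 → 1
Saturday 11:30 start OP5 → 2
Saturday 14:00 start OP6 → 3
Saturday 17:30 start OP3 → 4
Saturday 20:00 end OP4 → 3
Saturday 21:00 end OP5 → 2
Sunday 03:00 end OP6 → 1
Sunday 07:30 end OP3 → 0
Sunday 15:30 start OP7 → 1
Sunday 20:00 end OP7 → 0
Peak is 4, at Saturday 17:30 (OP3, OP4, OP5, OP6).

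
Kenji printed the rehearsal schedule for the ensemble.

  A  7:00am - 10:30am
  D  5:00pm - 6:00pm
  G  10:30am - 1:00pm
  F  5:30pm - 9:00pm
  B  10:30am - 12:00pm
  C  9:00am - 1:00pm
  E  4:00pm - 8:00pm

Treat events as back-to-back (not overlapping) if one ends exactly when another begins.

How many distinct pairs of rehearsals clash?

7

Two intervals overlap when each starts before the other ends.
Sorted by start: A, C, B, G, E, D, F.
C starts before A ends → A and C overlap.
B starts exactly when A ends (back-to-back, no overlap); A is clear from here.
B starts before C ends → C and B overlap.
G starts before C ends → C and G overlap.
E starts after C ends; C is clear from here.
G starts before B ends → B and G overlap.
E starts after B ends; B is clear from here.
E starts after G ends; G is clear from here.
D starts before E ends → E and D overlap.
F starts before E ends → E and F overlap.
F starts before D ends → D and F overlap.
Overlapping pairs: A & C, B & C, B & G, C & G, D & E, D & F, E & F — 7 in total.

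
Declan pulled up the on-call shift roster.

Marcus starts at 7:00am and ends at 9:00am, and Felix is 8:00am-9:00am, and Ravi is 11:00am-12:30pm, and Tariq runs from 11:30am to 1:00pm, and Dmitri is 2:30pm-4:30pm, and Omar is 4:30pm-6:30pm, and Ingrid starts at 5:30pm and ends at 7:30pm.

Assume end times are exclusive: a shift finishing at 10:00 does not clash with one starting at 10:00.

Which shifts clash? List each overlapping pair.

Sorted by start: Marcus, Felix, Ravi, Tariq, Dmitri, Omar, Ingrid.
Felix starts before Marcus ends → Marcus and Felix overlap.
Ravi starts after Marcus ends, so Marcus has no further overlaps.
Ravi starts after Felix ends, so Felix has no further overlaps.
Tariq starts before Ravi ends → Ravi and Tariq overlap.
Dmitri starts after Ravi ends, so Ravi has no further overlaps.
Dmitri starts after Tariq ends, so Tariq has no further overlaps.
Omar starts exactly when Dmitri ends (back-to-back, no overlap), so Dmitri has no further overlaps.
Ingrid starts before Omar ends → Omar and Ingrid overlap.

Felix & Marcus, Ingrid & Omar, Ravi & Tariq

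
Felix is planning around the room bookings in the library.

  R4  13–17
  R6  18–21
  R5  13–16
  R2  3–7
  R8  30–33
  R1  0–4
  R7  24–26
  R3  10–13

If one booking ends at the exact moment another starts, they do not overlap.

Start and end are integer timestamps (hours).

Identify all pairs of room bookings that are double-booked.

R1 & R2, R4 & R5

Sorted by start: R1, R2, R3, R4, R5, R6, R7, R8.
R2 starts before R1 ends → R1 and R2 overlap.
R3 starts after R1 ends, so nothing later overlaps R1 either.
R3 starts after R2 ends, so nothing later overlaps R2 either.
R4 starts exactly when R3 ends (back-to-back, no overlap), so nothing later overlaps R3 either.
R5 starts before R4 ends → R4 and R5 overlap.
R6 starts after R4 ends, so nothing later overlaps R4 either.
R6 starts after R5 ends, so nothing later overlaps R5 either.
R7 starts after R6 ends, so nothing later overlaps R6 either.
R8 starts after R7 ends.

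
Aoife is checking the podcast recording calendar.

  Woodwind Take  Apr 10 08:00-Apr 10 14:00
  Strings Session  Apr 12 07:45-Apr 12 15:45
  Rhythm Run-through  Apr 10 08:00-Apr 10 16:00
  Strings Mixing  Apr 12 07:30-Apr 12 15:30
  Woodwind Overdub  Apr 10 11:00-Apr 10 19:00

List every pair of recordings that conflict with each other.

Rhythm Run-through & Woodwind Overdub, Rhythm Run-through & Woodwind Take, Strings Mixing & Strings Session, Woodwind Overdub & Woodwind Take

Sorted by start: Rhythm Run-through, Woodwind Take, Woodwind Overdub, Strings Mixing, Strings Session.
Woodwind Take starts before Rhythm Run-through ends → Rhythm Run-through and Woodwind Take overlap.
Woodwind Overdub starts before Rhythm Run-through ends → Rhythm Run-through and Woodwind Overdub overlap.
Strings Mixing starts after Rhythm Run-through ends — done with Rhythm Run-through.
Woodwind Overdub starts before Woodwind Take ends → Woodwind Take and Woodwind Overdub overlap.
Strings Mixing starts after Woodwind Take ends — done with Woodwind Take.
Strings Mixing starts after Woodwind Overdub ends — done with Woodwind Overdub.
Strings Session starts before Strings Mixing ends → Strings Mixing and Strings Session overlap.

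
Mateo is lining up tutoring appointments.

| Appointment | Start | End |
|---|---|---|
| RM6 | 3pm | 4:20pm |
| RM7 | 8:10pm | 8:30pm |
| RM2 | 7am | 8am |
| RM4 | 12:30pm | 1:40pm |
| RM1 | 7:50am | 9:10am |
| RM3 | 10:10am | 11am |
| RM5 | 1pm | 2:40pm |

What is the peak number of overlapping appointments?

Walk through starts and ends in time order (an end at T is processed before a start at T):
7am start RM2 → 1
7:50am start RM1 → 2
8am end RM2 → 1
9:10am end RM1 → 0
10:10am start RM3 → 1
11am end RM3 → 0
12:30pm start RM4 → 1
1pm start RM5 → 2
1:40pm end RM4 → 1
2:40pm end RM5 → 0
3pm start RM6 → 1
4:20pm end RM6 → 0
8:10pm start RM7 → 1
8:30pm end RM7 → 0
Peak is 2, at 7:50am (RM1, RM2).

2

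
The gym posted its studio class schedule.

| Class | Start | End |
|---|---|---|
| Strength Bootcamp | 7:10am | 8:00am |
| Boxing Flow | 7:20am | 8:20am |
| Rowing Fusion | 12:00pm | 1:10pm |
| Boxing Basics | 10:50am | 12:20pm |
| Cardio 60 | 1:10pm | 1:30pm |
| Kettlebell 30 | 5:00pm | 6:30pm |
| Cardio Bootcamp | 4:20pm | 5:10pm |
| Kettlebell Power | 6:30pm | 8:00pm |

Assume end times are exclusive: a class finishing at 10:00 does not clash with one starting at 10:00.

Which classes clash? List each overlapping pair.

Check each pair: they overlap iff neither finishes before the other starts.
Sorted by start: Strength Bootcamp, Boxing Flow, Boxing Basics, Rowing Fusion, Cardio 60, Cardio Bootcamp, Kettlebell 30, Kettlebell Power.
Boxing Flow starts before Strength Bootcamp ends → Strength Bootcamp and Boxing Flow overlap.
Boxing Basics starts after Strength Bootcamp ends — done with Strength Bootcamp.
Boxing Basics starts after Boxing Flow ends — done with Boxing Flow.
Rowing Fusion starts before Boxing Basics ends → Boxing Basics and Rowing Fusion overlap.
Cardio 60 starts after Boxing Basics ends — done with Boxing Basics.
Cardio 60 starts exactly when Rowing Fusion ends (back-to-back, no overlap) — done with Rowing Fusion.
Cardio Bootcamp starts after Cardio 60 ends — done with Cardio 60.
Kettlebell 30 starts before Cardio Bootcamp ends → Cardio Bootcamp and Kettlebell 30 overlap.
Kettlebell Power starts after Cardio Bootcamp ends.
Kettlebell Power starts exactly when Kettlebell 30 ends (back-to-back, no overlap).

Boxing Basics & Rowing Fusion, Boxing Flow & Strength Bootcamp, Cardio Bootcamp & Kettlebell 30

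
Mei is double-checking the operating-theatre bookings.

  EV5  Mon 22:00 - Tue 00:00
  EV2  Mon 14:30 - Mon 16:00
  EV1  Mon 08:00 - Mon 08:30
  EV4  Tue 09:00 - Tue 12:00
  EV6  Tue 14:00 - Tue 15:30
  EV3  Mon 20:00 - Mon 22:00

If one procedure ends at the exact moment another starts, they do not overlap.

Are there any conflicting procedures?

Sorted by start: EV1, EV2, EV3, EV5, EV4, EV6.
EV2 starts after EV1 ends — done with EV1.
EV3 starts after EV2 ends — done with EV2.
EV5 starts exactly when EV3 ends (back-to-back, no overlap) — done with EV3.
EV4 starts after EV5 ends — done with EV5.
EV6 starts after EV4 ends.
Every pair is clear; the schedule has no overlaps.

No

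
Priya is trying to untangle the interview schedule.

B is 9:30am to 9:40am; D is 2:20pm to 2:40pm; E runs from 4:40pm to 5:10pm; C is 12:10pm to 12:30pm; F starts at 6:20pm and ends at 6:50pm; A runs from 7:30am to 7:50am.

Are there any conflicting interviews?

Sorted by start: A, B, C, D, E, F.
B starts after A ends, so nothing later overlaps A either.
C starts after B ends, so nothing later overlaps B either.
D starts after C ends, so nothing later overlaps C either.
E starts after D ends, so nothing later overlaps D either.
F starts after E ends.
Every pair is clear; the schedule has no overlaps.

No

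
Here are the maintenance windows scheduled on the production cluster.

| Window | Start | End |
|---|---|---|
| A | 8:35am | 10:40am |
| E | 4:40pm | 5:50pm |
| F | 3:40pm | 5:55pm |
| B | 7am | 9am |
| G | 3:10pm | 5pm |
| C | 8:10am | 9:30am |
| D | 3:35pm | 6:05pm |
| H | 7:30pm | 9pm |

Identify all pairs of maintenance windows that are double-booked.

Sorted by start: B, C, A, G, D, F, E, H.
C starts before B ends → B and C overlap.
A starts before B ends → B and A overlap.
G starts after B ends, so nothing later overlaps B either.
A starts before C ends → C and A overlap.
G starts after C ends, so nothing later overlaps C either.
G starts after A ends, so nothing later overlaps A either.
D starts before G ends → G and D overlap.
F starts before G ends → G and F overlap.
E starts before G ends → G and E overlap.
H starts after G ends.
F starts before D ends → D and F overlap.
E starts before D ends → D and E overlap.
H starts after D ends.
E starts before F ends → F and E overlap.
H starts after F ends.
H starts after E ends.

A & B, A & C, B & C, D & E, D & F, D & G, E & F, E & G, F & G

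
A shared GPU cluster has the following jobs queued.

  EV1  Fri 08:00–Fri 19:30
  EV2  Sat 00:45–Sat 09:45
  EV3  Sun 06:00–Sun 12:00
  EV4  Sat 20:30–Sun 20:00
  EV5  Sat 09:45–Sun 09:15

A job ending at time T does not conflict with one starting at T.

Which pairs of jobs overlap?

EV3 & EV4, EV3 & EV5, EV4 & EV5

Sorted by start: EV1, EV2, EV5, EV4, EV3.
EV2 starts after EV1 ends, so nothing later overlaps EV1 either.
EV5 starts exactly when EV2 ends (back-to-back, no overlap), so nothing later overlaps EV2 either.
EV4 starts before EV5 ends → EV5 and EV4 overlap.
EV3 starts before EV5 ends → EV5 and EV3 overlap.
EV3 starts before EV4 ends → EV4 and EV3 overlap.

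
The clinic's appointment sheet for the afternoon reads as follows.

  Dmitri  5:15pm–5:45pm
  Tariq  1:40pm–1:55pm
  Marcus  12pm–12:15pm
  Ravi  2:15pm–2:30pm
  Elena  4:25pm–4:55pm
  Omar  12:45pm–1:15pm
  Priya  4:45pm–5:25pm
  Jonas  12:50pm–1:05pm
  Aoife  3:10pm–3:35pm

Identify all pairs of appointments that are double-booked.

Sorted by start: Marcus, Omar, Jonas, Tariq, Ravi, Aoife, Elena, Priya, Dmitri.
Omar starts after Marcus ends; Marcus is clear from here.
Jonas starts before Omar ends → Omar and Jonas overlap.
Tariq starts after Omar ends; Omar is clear from here.
Tariq starts after Jonas ends; Jonas is clear from here.
Ravi starts after Tariq ends; Tariq is clear from here.
Aoife starts after Ravi ends; Ravi is clear from here.
Elena starts after Aoife ends; Aoife is clear from here.
Priya starts before Elena ends → Elena and Priya overlap.
Dmitri starts after Elena ends.
Dmitri starts before Priya ends → Priya and Dmitri overlap.

Dmitri & Priya, Elena & Priya, Jonas & Omar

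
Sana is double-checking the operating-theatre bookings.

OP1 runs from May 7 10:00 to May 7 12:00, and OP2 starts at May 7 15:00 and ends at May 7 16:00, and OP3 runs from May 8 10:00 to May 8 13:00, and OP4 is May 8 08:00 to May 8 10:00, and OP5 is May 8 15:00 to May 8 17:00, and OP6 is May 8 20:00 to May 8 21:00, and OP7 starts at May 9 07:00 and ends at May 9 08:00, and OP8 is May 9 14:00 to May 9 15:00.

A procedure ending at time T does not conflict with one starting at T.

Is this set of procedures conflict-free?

Yes

Sorted by start: OP1, OP2, OP4, OP3, OP5, OP6, OP7, OP8.
OP2 starts after OP1 ends — done with OP1.
OP4 starts after OP2 ends — done with OP2.
OP3 starts exactly when OP4 ends (back-to-back, no overlap) — done with OP4.
OP5 starts after OP3 ends — done with OP3.
OP6 starts after OP5 ends — done with OP5.
OP7 starts after OP6 ends — done with OP6.
OP8 starts after OP7 ends.
Every pair is clear; the schedule has no overlaps.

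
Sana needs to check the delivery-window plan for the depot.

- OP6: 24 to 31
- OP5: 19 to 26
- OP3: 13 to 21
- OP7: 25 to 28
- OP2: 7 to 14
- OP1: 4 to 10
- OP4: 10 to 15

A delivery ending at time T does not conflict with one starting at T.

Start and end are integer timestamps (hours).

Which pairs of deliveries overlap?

OP1 & OP2, OP2 & OP3, OP2 & OP4, OP3 & OP4, OP3 & OP5, OP5 & OP6, OP5 & OP7, OP6 & OP7

Sorted by start: OP1, OP2, OP4, OP3, OP5, OP6, OP7.
OP2 starts before OP1 ends → OP1 and OP2 overlap.
OP4 starts exactly when OP1 ends (back-to-back, no overlap), so nothing later overlaps OP1 either.
OP4 starts before OP2 ends → OP2 and OP4 overlap.
OP3 starts before OP2 ends → OP2 and OP3 overlap.
OP5 starts after OP2 ends, so nothing later overlaps OP2 either.
OP3 starts before OP4 ends → OP4 and OP3 overlap.
OP5 starts after OP4 ends, so nothing later overlaps OP4 either.
OP5 starts before OP3 ends → OP3 and OP5 overlap.
OP6 starts after OP3 ends, so nothing later overlaps OP3 either.
OP6 starts before OP5 ends → OP5 and OP6 overlap.
OP7 starts before OP5 ends → OP5 and OP7 overlap.
OP7 starts before OP6 ends → OP6 and OP7 overlap.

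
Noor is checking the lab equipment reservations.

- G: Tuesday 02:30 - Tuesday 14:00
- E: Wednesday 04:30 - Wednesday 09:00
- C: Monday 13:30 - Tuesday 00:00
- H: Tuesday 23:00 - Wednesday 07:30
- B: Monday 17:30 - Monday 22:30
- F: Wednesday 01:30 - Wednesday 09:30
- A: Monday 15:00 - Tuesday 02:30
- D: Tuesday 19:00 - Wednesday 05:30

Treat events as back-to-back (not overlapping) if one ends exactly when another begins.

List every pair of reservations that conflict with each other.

Sorted by start: C, A, B, G, D, H, F, E.
A starts before C ends → C and A overlap.
B starts before C ends → C and B overlap.
G starts after C ends, so C has no further overlaps.
B starts before A ends → A and B overlap.
G starts exactly when A ends (back-to-back, no overlap), so A has no further overlaps.
G starts after B ends, so B has no further overlaps.
D starts after G ends, so G has no further overlaps.
H starts before D ends → D and H overlap.
F starts before D ends → D and F overlap.
E starts before D ends → D and E overlap.
F starts before H ends → H and F overlap.
E starts before H ends → H and E overlap.
E starts before F ends → F and E overlap.

A & B, A & C, B & C, D & E, D & F, D & H, E & F, E & H, F & H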